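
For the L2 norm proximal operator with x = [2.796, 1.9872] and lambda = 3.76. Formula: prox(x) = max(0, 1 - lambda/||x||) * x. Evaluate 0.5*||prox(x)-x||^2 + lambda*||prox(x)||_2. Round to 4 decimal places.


Step 1: Compute ||x||.
||x|| = 3.4302
Step 2: Compute scaling factor.
scale = max(0, 1 - 3.76/3.4302) = 0.0
Step 3: prox(x) = [0.0, 0.0]
||prox(x)|| = 0.0
Step 4: Proximal objective.
0.5*||prox-x||^2 = 5.8833
lambda*||prox|| = 0.0
Total = 5.8833


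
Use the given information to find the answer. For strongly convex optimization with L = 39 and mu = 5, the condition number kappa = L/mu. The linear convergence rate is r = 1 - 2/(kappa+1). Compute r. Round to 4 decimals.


Step 1: Compute the condition number.
kappa = L/mu = 39/5 = 7.8
Step 2: Compute the convergence rate.
r = 1 - 2/(kappa + 1) = 1 - 2*mu/(L + mu) = (L - mu)/(L + mu) = 34/44 = 0.7727


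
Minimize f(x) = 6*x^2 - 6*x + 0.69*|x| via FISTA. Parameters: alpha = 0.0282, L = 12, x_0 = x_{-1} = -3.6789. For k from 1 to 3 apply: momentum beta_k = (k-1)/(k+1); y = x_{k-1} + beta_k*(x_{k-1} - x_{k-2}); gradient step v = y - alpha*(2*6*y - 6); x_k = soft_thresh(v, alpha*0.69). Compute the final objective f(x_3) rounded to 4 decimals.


FISTA on f(x) = 6*x^2 - 6*x + 0.69*|x|
L = 12, alpha = 0.0282
Iteration 1: beta = 0.0, y = -3.6789 + 0.0*(-3.6789 + 3.6789) = -3.6789
  grad(y) = -50.1468, v = y - alpha*grad = -2.2648
  prox(v) = soft_thresh(-2.2648, 0.0195) = -2.2453
Iteration 2: beta = 0.3333, y = -2.2453 + 0.3333*(-2.2453 + 3.6789) = -1.7674
  grad(y) = -27.2092, v = y - alpha*grad = -1.0001
  prox(v) = soft_thresh(-1.0001, 0.0195) = -0.9807
Iteration 3: beta = 0.5, y = -0.9807 + 0.5*(-0.9807 + 2.2453) = -0.3484
  grad(y) = -10.1804, v = y - alpha*grad = -0.0613
  prox(v) = soft_thresh(-0.0613, 0.0195) = -0.0418
f(x_3) = 6*(-0.0418)^2 - 6*(-0.0418) + 0.69*|-0.0418| = 0.2903


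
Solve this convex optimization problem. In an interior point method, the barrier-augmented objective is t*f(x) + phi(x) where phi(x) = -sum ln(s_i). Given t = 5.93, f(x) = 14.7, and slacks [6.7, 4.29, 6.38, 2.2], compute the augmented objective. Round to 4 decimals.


Step 1: Compute log-barrier.
ln values: [1.9021, 1.4563, 1.8532, 0.7885]
phi = -(1.9021 + 1.4563 + 1.8532 + 0.7885) = -6.0
Step 2: Compute augmented objective.
t*f(x) = 5.93*14.7 = 87.171
Total = 87.171 - 6.0 = 81.171


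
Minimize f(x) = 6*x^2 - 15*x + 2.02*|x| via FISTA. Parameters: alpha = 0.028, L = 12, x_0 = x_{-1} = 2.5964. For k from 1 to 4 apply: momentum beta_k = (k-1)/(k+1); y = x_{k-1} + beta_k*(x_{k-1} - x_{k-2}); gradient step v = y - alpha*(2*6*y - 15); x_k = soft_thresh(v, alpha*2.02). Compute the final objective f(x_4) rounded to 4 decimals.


FISTA on f(x) = 6*x^2 - 15*x + 2.02*|x|
L = 12, alpha = 0.028
Iteration 1: beta = 0.0, y = 2.5964 + 0.0*(2.5964 - 2.5964) = 2.5964
  grad(y) = 16.1568, v = y - alpha*grad = 2.144
  prox(v) = soft_thresh(2.144, 0.0566) = 2.0874
Iteration 2: beta = 0.3333, y = 2.0874 + 0.3333*(2.0874 - 2.5964) = 1.9178
  grad(y) = 8.0136, v = y - alpha*grad = 1.6934
  prox(v) = soft_thresh(1.6934, 0.0566) = 1.6369
Iteration 3: beta = 0.5, y = 1.6369 + 0.5*(1.6369 - 2.0874) = 1.4116
  grad(y) = 1.9388, v = y - alpha*grad = 1.3573
  prox(v) = soft_thresh(1.3573, 0.0566) = 1.3007
Iteration 4: beta = 0.6, y = 1.3007 + 0.6*(1.3007 - 1.6369) = 1.099
  grad(y) = -1.8116, v = y - alpha*grad = 1.1498
  prox(v) = soft_thresh(1.1498, 0.0566) = 1.0932
f(x_4) = 6*1.0932^2 - 15*1.0932 + 2.02*|1.0932| = -7.0192


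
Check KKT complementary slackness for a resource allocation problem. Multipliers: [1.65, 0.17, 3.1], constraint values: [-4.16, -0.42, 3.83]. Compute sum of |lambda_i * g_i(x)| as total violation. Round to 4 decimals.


KKT complementary slackness check:
lambda_1 * g_1 = 1.65 * -4.16 = -6.864
lambda_2 * g_2 = 0.17 * -0.42 = -0.0714
lambda_3 * g_3 = 3.1 * 3.83 = 11.873
Total violation = 6.864 + 0.0714 + 11.873 = 18.8084


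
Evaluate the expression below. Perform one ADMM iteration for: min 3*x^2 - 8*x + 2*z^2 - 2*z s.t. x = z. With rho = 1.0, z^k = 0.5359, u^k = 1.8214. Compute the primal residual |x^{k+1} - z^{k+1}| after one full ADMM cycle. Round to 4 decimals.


ADMM iteration with rho = 1.0, z^k = 0.5359, u^k = 1.8214
Step 1: x-update.
Minimize 3*x^2 - 8*x + (1.0/2)*(x - 0.5359 + 1.8214)^2
FOC: (2*3 + 1.0)*x = 8 + 1.0*(0.5359 - 1.8214)
x^{k+1} = 0.9592
Step 2: z-update.
Minimize 2*z^2 - 2*z + (1.0/2)*(0.9592 - z + 1.8214)^2
FOC: (2*2 + 1.0)*z = 2 + 1.0*(0.9592 + 1.8214)
z^{k+1} = 0.9561
Step 3: u-update.
u^{k+1} = 1.8214 + 0.9592 - 0.9561 = 1.8245
Step 4: Primal residual = |0.9592 - 0.9561| = 0.0031


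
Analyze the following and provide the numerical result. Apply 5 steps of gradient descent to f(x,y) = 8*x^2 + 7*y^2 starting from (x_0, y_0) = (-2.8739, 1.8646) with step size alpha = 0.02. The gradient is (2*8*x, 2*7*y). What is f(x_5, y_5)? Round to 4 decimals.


Gradient descent on f(x,y) = 8*x^2 + 7*y^2.
Starting point: (-2.8739, 1.8646), alpha = 0.02
Step 1: grad_x = 2*8*-2.8739 = -45.9824, grad_y = 2*7*1.8646 = 26.1044
  x_1 = -2.8739 - 0.02*-45.9824 = -1.9543
  y_1 = 1.8646 - 0.02*26.1044 = 1.3425
Step 2: grad_x = 2*8*-1.9543 = -31.268, grad_y = 2*7*1.3425 = 18.7952
  x_2 = -1.9543 - 0.02*-31.268 = -1.3289
  y_2 = 1.3425 - 0.02*18.7952 = 0.9666
Step 3: grad_x = 2*8*-1.3289 = -21.2623, grad_y = 2*7*0.9666 = 13.5325
  x_3 = -1.3289 - 0.02*-21.2623 = -0.9036
  y_3 = 0.9666 - 0.02*13.5325 = 0.696
Step 4: grad_x = 2*8*-0.9036 = -14.4583, grad_y = 2*7*0.696 = 9.7434
  x_4 = -0.9036 - 0.02*-14.4583 = -0.6145
  y_4 = 0.696 - 0.02*9.7434 = 0.5011
Step 5: grad_x = 2*8*-0.6145 = -9.8317, grad_y = 2*7*0.5011 = 7.0153
  x_5 = -0.6145 - 0.02*-9.8317 = -0.4178
  y_5 = 0.5011 - 0.02*7.0153 = 0.3608
f(-0.4178, 0.3608) = 8*(-0.4178)^2 + 7*0.3608^2 = 2.3079


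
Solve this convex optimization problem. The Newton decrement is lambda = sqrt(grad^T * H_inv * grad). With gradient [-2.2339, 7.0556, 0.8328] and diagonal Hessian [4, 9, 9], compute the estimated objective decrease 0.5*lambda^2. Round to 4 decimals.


Step 1: H is diagonal, so H^(-1) * g = [-0.5585, 0.784, 0.0925].
Step 2: g^T H^(-1) g = sum_i g_i^2 / H_ii
  = (-2.2339)^2/4 + (7.0556)^2/9 + (0.8328)^2/9
  = 1.2476 + 5.5313 + 0.0771 = 6.8559
Step 3: Objective decrease = 0.5 * g^T H^(-1) g = 3.428


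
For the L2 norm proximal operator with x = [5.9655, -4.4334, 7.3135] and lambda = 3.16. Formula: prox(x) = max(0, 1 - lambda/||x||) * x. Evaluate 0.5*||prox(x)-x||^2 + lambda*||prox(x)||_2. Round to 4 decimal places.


Step 1: Compute ||x||.
||x|| = 10.4273
Step 2: Compute scaling factor.
scale = max(0, 1 - 3.16/10.4273) = 0.697
Step 3: prox(x) = [4.1577, -3.0899, 5.0971]
||prox(x)|| = 7.2673
Step 4: Proximal objective.
0.5*||prox-x||^2 = 4.9928
lambda*||prox|| = 22.9647
Total = 27.9576


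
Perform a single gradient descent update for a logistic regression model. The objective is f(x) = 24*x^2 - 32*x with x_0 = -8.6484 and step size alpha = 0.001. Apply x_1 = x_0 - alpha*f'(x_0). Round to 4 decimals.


We compute the gradient at x_0 and apply the update.
f'(x) = 48*x - 32
f'(-8.6484) = 48*-8.6484 - 32 = -447.1232
x_1 = -8.6484 - 0.001*-447.1232 = -8.2013


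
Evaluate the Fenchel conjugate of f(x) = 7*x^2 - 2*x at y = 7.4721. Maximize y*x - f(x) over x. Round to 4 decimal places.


f*(y) = sup_x {y*x - a*x^2 - b*x} = sup_x {(y-b)*x - a*x^2}
FOC: (y - b) - 2a*x = 0 => x* = (y - b)/(2a)
x* = (7.4721 + 2)/(2*7) = 0.6766
f*(7.4721) = (y-b)^2/(4a) = (7.4721 + 2)^2/(4*7)
= 89.7207/28 = 3.2043


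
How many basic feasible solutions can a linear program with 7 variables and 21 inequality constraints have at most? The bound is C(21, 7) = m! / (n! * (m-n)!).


Each vertex corresponds to some choice of n active constraints out of m, so the number of vertices is at most C(m, n) = m! / (n!(m-n)!).
m = 21, n = 7
Numerator: 21 * 20 * 19 * 18 * 17 * 16 * 15
Denominator: 7! = 5040
C(21, 7) = 116280


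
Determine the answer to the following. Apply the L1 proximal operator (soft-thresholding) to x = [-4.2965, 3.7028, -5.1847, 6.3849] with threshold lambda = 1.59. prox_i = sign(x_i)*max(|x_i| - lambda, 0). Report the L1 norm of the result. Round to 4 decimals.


Soft-thresholding with lambda = 1.59:
prox(-4.2965) = sign(-4.2965)*max(|-4.2965| - 1.59, 0) = -2.7065
prox(3.7028) = sign(3.7028)*max(|3.7028| - 1.59, 0) = 2.1128
prox(-5.1847) = sign(-5.1847)*max(|-5.1847| - 1.59, 0) = -3.5947
prox(6.3849) = sign(6.3849)*max(|6.3849| - 1.59, 0) = 4.7949
prox(x) = [-2.7065, 2.1128, -3.5947, 4.7949]
||prox(x)||_1 = 2.7065 + 2.1128 + 3.5947 + 4.7949 = 13.2089


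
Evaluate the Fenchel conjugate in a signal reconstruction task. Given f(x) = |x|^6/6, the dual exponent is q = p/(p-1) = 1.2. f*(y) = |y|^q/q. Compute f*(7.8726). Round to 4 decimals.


The conjugate exponent q satisfies 1/p + 1/q = 1.
p = 6, so q = 6/(6 - 1) = 1.2
|y|^q = 7.8726^1.2 = 11.8944
f*(7.8726) = 11.8944 / 1.2 = 9.912


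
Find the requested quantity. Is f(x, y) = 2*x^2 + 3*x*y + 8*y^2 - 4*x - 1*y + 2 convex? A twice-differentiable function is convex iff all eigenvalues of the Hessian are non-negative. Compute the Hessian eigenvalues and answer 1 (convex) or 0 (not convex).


The Hessian of f(x,y) = 2*x^2 + 3*x*y + 8*y^2 - 4*x - 1*y + 2 is:
H = [[4, 3], [3, 16]]
Trace = 4 + 16 = 20
Determinant = 4*16 - (3)^2 = 55
Discriminant = (20)^2 - 4*55 = 180.0
Eigenvalues: lambda_1 = 3.2918, lambda_2 = 16.7082
The function is convex.

1


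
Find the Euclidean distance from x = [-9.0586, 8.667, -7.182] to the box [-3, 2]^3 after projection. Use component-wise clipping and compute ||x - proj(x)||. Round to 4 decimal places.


Project each component onto [-3, 2].
clip(-9.0586) = -3.0, clip(8.667) = 2.0, clip(-7.182) = -3.0
Projection = [-3.0, 2.0, -3.0]
Squared diffs: [36.7066, 44.4489, 17.4891]
Distance = sqrt(98.6446) = 9.932


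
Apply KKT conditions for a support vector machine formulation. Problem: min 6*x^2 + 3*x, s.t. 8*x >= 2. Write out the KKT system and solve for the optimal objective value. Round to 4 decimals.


Step 1: Try lambda = 0 (constraint inactive).
x_unc = -3/(2*6) = -0.25
Check: 8*-0.25 = -2.0 < 2 -- violated!
Step 2: Constraint must be active: 8*x = 2
x* = 2/8 = 0.25
lambda = (2*6*0.25 + 3)/8 = 0.75
Step 3: Compute optimal value.
f(x*) = 6*0.25^2 + 3*0.25 = 1.125


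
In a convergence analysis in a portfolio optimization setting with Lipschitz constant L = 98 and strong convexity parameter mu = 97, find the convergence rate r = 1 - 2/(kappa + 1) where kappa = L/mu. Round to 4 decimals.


Step 1: Compute the condition number.
kappa = L/mu = 98/97 = 1.0103
Step 2: Compute the convergence rate.
r = 1 - 2/(kappa + 1) = 1 - 2*mu/(L + mu) = (L - mu)/(L + mu) = 1/195 = 0.0051


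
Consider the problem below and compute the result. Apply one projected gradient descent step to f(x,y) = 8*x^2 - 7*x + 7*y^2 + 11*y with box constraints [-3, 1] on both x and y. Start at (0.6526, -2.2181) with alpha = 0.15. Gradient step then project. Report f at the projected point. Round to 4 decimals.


Step 1: Compute gradient at (0.6526, -2.2181).
grad_x = 2*8*0.6526 - 7 = 3.4416
grad_y = 2*7*-2.2181 + 11 = -20.0534
Step 2: Gradient step.
x_raw = 0.6526 - 0.15*3.4416 = 0.1364
y_raw = -2.2181 - 0.15*-20.0534 = 0.7899
Step 3: Project onto [-3, 1].
x_proj = clip(0.1364) = 0.1364
y_proj = clip(0.7899) = 0.7899
Step 4: Evaluate f.
f(0.1364, 0.7899) = 12.2509


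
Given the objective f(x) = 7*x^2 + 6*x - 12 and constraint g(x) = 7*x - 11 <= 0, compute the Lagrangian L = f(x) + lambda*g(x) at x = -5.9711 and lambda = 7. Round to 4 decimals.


Step 1: Evaluate f(x).
f(-5.9711) = 7*(-5.9711)^2 + 6*(-5.9711) - 12 = 201.7516
Step 2: Evaluate g(x).
g(-5.9711) = 7*-5.9711 - 11 = -52.7977
Step 3: Compute Lagrangian.
L = 201.7516 + 7*-52.7977 = -167.8323


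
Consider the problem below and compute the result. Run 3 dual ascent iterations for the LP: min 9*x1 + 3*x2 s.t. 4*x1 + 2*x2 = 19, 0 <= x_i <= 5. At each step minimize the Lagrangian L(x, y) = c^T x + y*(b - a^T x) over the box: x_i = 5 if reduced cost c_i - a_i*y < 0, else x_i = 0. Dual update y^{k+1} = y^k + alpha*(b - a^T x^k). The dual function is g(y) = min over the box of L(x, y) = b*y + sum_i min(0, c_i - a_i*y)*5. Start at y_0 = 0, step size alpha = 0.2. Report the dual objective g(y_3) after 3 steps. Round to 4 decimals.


Dual ascent for LP: min 9*x1 + 3*x2, 4*x1 + 2*x2 = 19, 0 <= x_i <= 5
Step 1: y^k = 0.0, reduced costs: (9.0, 3.0)
  x^k = (0.0, 0.0), subgradient = b - a^T x = 19.0
  y^{k+1} = 0.0 + 0.2*19.0 = 3.8
Step 2: y^k = 3.8, reduced costs: (-6.2, -4.6)
  x^k = (5.0, 5.0), subgradient = b - a^T x = -11.0
  y^{k+1} = 3.8 + 0.2*-11.0 = 1.6
Step 3: y^k = 1.6, reduced costs: (2.6, -0.2)
  x^k = (0.0, 5.0), subgradient = b - a^T x = 9.0
  y^{k+1} = 1.6 + 0.2*9.0 = 3.4
Dual objective at y_3 = 3.4: reduced costs (-4.6, -3.8), box minimizer x = (5.0, 5.0)
g(y_3) = b*y + (c1 - a1*y)*x1 + (c2 - a2*y)*x2 = 19*3.4 + (-4.6)*5.0 + (-3.8)*5.0 = 64.6 - 23.0 - 19.0 = 22.6


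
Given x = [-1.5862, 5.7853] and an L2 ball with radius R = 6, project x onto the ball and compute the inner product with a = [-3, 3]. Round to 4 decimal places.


Step 1: Compute ||x|| (intermediates to 6 decimals).
||x|| = sqrt((-1.5862)^2 + 5.7853^2) = 5.99881
Step 2: Project.
Since ||x|| <= R, proj = x (no scaling needed).
proj(x) = [-1.5862, 5.7853]
Step 3: Dot product.
a^T * proj(x) = -3*(-1.5862) + 3*5.7853 = 22.1145


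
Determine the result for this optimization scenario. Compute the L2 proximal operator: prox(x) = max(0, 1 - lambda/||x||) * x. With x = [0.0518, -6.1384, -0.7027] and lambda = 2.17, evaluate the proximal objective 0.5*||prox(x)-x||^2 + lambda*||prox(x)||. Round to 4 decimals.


Step 1: Compute ||x||.
||x|| = 6.1787
Step 2: Compute scaling factor.
scale = max(0, 1 - 2.17/6.1787) = 0.6488
Step 3: prox(x) = [0.0336, -3.9826, -0.4559]
||prox(x)|| = 4.0087
Step 4: Proximal objective.
0.5*||prox-x||^2 = 2.3545
lambda*||prox|| = 8.6989
Total = 11.0533


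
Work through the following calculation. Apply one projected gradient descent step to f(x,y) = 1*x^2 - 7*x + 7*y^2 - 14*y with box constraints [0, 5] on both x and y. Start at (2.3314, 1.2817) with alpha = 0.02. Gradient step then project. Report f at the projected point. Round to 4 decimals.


Step 1: Compute gradient at (2.3314, 1.2817).
grad_x = 2*1*2.3314 - 7 = -2.3372
grad_y = 2*7*1.2817 - 14 = 3.9438
Step 2: Gradient step.
x_raw = 2.3314 - 0.02*-2.3372 = 2.3781
y_raw = 1.2817 - 0.02*3.9438 = 1.2028
Step 3: Project onto [0, 5].
x_proj = clip(2.3781) = 2.3781
y_proj = clip(1.2028) = 1.2028
Step 4: Evaluate f.
f(2.3781, 1.2028) = -17.7035


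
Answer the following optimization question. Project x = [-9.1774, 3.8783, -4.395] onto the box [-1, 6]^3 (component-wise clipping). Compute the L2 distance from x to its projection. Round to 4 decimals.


Project each component onto [-1, 6].
clip(-9.1774) = -1.0, clip(3.8783) = 3.8783, clip(-4.395) = -1.0
Projection = [-1.0, 3.8783, -1.0]
Squared diffs: [66.8699, 0.0, 11.526]
Distance = sqrt(78.3959) = 8.8541


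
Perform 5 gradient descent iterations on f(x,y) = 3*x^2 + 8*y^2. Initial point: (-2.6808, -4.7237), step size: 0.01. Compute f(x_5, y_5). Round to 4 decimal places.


Gradient descent on f(x,y) = 3*x^2 + 8*y^2.
Starting point: (-2.6808, -4.7237), alpha = 0.01
Step 1: grad_x = 2*3*-2.6808 = -16.0848, grad_y = 2*8*-4.7237 = -75.5792
  x_1 = -2.6808 - 0.01*-16.0848 = -2.52
  y_1 = -4.7237 - 0.01*-75.5792 = -3.9679
Step 2: grad_x = 2*3*-2.52 = -15.1197, grad_y = 2*8*-3.9679 = -63.4865
  x_2 = -2.52 - 0.01*-15.1197 = -2.3688
  y_2 = -3.9679 - 0.01*-63.4865 = -3.333
Step 3: grad_x = 2*3*-2.3688 = -14.2125, grad_y = 2*8*-3.333 = -53.3287
  x_3 = -2.3688 - 0.01*-14.2125 = -2.2266
  y_3 = -3.333 - 0.01*-53.3287 = -2.7998
Step 4: grad_x = 2*3*-2.2266 = -13.3598, grad_y = 2*8*-2.7998 = -44.7961
  x_4 = -2.2266 - 0.01*-13.3598 = -2.093
  y_4 = -2.7998 - 0.01*-44.7961 = -2.3518
Step 5: grad_x = 2*3*-2.093 = -12.5582, grad_y = 2*8*-2.3518 = -37.6287
  x_5 = -2.093 - 0.01*-12.5582 = -1.9674
  y_5 = -2.3518 - 0.01*-37.6287 = -1.9755
f(-1.9674, -1.9755) = 3*(-1.9674)^2 + 8*(-1.9755)^2 = 42.8336


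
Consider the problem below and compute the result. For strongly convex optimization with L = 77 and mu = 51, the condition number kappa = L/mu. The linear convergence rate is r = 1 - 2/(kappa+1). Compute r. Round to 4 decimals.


Step 1: Compute the condition number.
kappa = L/mu = 77/51 = 1.5098
Step 2: Compute the convergence rate.
r = 1 - 2/(kappa + 1) = 1 - 2*mu/(L + mu) = (L - mu)/(L + mu) = 26/128 = 0.2031


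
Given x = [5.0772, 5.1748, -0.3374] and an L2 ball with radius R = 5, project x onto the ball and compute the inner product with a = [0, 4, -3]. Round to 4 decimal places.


Step 1: Compute ||x|| (intermediates to 6 decimals).
||x|| = sqrt(5.0772^2 + 5.1748^2 + (-0.3374)^2) = 7.257434
Step 2: Project.
Since ||x|| > R, scale = R/||x|| = 5/7.257434 = 0.688949, proj(x) = scale * x
proj(x) = [3.497932, 3.565173, -0.232451]
Step 3: Dot product.
a^T * proj(x) = 0*3.497932 + 4*3.565173 - 3*(-0.232451) = 14.958


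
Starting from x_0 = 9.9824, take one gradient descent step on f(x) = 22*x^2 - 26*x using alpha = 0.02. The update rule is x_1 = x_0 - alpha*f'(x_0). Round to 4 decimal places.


We compute the gradient at x_0 and apply the update.
f'(x) = 44*x - 26
f'(9.9824) = 44*9.9824 - 26 = 413.2256
x_1 = 9.9824 - 0.02*413.2256 = 1.7179


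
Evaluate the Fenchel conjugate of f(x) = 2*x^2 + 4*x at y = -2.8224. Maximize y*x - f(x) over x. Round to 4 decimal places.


f*(y) = sup_x {y*x - a*x^2 - b*x} = sup_x {(y-b)*x - a*x^2}
FOC: (y - b) - 2a*x = 0 => x* = (y - b)/(2a)
x* = (-2.8224 - 4)/(2*2) = -1.7056
f*(-2.8224) = (y-b)^2/(4a) = (-2.8224 - 4)^2/(4*2)
= 46.5451/8 = 5.8181


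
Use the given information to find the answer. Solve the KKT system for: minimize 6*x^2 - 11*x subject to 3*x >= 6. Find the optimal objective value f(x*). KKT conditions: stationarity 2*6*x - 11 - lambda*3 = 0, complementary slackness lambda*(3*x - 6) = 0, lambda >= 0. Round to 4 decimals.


Step 1: Try lambda = 0 (constraint inactive).
x_unc = 11/(2*6) = 0.9167
Check: 3*0.9167 = 2.7501 < 6 -- violated!
Step 2: Constraint must be active: 3*x = 6
x* = 6/3 = 2.0
lambda = (2*6*2.0 - 11)/3 = 4.3333
Step 3: Compute optimal value.
f(x*) = 6*2.0^2 - 11*2.0 = 2.0


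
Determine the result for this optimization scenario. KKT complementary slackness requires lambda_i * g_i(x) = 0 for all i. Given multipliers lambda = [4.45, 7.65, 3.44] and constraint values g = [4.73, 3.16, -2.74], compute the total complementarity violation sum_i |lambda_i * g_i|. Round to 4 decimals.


KKT complementary slackness check:
lambda_1 * g_1 = 4.45 * 4.73 = 21.0485
lambda_2 * g_2 = 7.65 * 3.16 = 24.174
lambda_3 * g_3 = 3.44 * -2.74 = -9.4256
Total violation = 21.0485 + 24.174 + 9.4256 = 54.6481


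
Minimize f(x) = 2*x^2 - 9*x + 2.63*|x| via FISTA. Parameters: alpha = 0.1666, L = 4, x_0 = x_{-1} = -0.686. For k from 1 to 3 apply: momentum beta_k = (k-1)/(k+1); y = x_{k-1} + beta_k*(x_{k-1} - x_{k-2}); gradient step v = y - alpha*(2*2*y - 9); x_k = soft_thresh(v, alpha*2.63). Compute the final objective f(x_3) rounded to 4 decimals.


FISTA on f(x) = 2*x^2 - 9*x + 2.63*|x|
L = 4, alpha = 0.1666
Iteration 1: beta = 0.0, y = -0.686 + 0.0*(-0.686 + 0.686) = -0.686
  grad(y) = -11.744, v = y - alpha*grad = 1.2706
  prox(v) = soft_thresh(1.2706, 0.4382) = 0.8324
Iteration 2: beta = 0.3333, y = 0.8324 + 0.3333*(0.8324 + 0.686) = 1.3385
  grad(y) = -3.6459, v = y - alpha*grad = 1.9459
  prox(v) = soft_thresh(1.9459, 0.4382) = 1.5078
Iteration 3: beta = 0.5, y = 1.5078 + 0.5*(1.5078 - 0.8324) = 1.8455
  grad(y) = -1.6181, v = y - alpha*grad = 2.115
  prox(v) = soft_thresh(2.115, 0.4382) = 1.6769
f(x_3) = 2*1.6769^2 - 9*1.6769 + 2.63*|1.6769| = -5.0579


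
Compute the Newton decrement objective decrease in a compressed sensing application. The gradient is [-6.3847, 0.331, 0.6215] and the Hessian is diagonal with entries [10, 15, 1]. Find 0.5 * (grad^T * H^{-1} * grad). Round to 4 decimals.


Step 1: H is diagonal, so H^(-1) * g = [-0.6385, 0.0221, 0.6215].
Step 2: g^T H^(-1) g = sum_i g_i^2 / H_ii
  = (-6.3847)^2/10 + (0.331)^2/15 + (0.6215)^2/1
  = 4.0764 + 0.0073 + 0.3863 = 4.47
Step 3: Objective decrease = 0.5 * g^T H^(-1) g = 2.235


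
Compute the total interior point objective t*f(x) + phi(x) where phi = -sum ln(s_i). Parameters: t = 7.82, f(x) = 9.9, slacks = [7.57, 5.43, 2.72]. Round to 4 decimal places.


Step 1: Compute log-barrier.
ln values: [2.0242, 1.6919, 1.0006]
phi = -(2.0242 + 1.6919 + 1.0006) = -4.7168
Step 2: Compute augmented objective.
t*f(x) = 7.82*9.9 = 77.418
Total = 77.418 - 4.7168 = 72.7012


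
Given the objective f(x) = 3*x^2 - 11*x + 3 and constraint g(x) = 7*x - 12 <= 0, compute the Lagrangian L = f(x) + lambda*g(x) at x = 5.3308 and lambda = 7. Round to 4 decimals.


Step 1: Evaluate f(x).
f(5.3308) = 3*5.3308^2 - 11*5.3308 + 3 = 29.6135
Step 2: Evaluate g(x).
g(5.3308) = 7*5.3308 - 12 = 25.3156
Step 3: Compute Lagrangian.
L = 29.6135 + 7*25.3156 = 206.8227


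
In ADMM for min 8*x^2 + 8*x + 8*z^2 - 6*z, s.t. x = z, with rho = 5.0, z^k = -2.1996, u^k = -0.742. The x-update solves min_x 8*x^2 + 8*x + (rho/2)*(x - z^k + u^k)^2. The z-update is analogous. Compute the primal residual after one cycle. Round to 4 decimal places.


ADMM iteration with rho = 5.0, z^k = -2.1996, u^k = -0.742
Step 1: x-update.
Minimize 8*x^2 + 8*x + (5.0/2)*(x + 2.1996 - 0.742)^2
FOC: (2*8 + 5.0)*x = -8 + 5.0*(-2.1996 + 0.742)
x^{k+1} = -0.728
Step 2: z-update.
Minimize 8*z^2 - 6*z + (5.0/2)*(-0.728 - z - 0.742)^2
FOC: (2*8 + 5.0)*z = 6 + 5.0*(-0.728 - 0.742)
z^{k+1} = -0.0643
Step 3: u-update.
u^{k+1} = -0.742 - 0.728 + 0.0643 = -1.4057
Step 4: Primal residual = |-0.728 + 0.0643| = 0.6637


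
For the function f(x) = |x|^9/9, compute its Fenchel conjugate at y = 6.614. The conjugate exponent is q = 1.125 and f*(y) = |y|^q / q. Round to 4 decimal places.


The conjugate exponent q satisfies 1/p + 1/q = 1.
p = 9, so q = 9/(9 - 1) = 1.125
|y|^q = 6.614^1.125 = 8.3757
f*(6.614) = 8.3757 / 1.125 = 7.4451


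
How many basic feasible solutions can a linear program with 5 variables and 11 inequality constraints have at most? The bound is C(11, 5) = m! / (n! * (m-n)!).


Each vertex corresponds to some choice of n active constraints out of m, so the number of vertices is at most C(m, n) = m! / (n!(m-n)!).
m = 11, n = 5
Numerator: 11 * 10 * 9 * 8 * 7
Denominator: 5! = 120
C(11, 5) = 462


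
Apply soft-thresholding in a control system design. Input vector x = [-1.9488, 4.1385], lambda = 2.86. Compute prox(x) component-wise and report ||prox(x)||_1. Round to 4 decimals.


Soft-thresholding with lambda = 2.86:
prox(-1.9488) = sign(-1.9488)*max(|-1.9488| - 2.86, 0) = 0.0
prox(4.1385) = sign(4.1385)*max(|4.1385| - 2.86, 0) = 1.2785
prox(x) = [0.0, 1.2785]
||prox(x)||_1 = 0.0 + 1.2785 = 1.2785


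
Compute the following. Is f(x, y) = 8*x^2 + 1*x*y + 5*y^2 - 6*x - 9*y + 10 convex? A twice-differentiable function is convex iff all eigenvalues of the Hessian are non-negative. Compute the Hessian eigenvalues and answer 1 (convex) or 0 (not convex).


The Hessian of f(x,y) = 8*x^2 + 1*x*y + 5*y^2 - 6*x - 9*y + 10 is:
H = [[16, 1], [1, 10]]
Trace = 16 + 10 = 26
Determinant = 16*10 - (1)^2 = 159
Discriminant = (26)^2 - 4*159 = 40.0
Eigenvalues: lambda_1 = 9.8377, lambda_2 = 16.1623
The function is convex.

1


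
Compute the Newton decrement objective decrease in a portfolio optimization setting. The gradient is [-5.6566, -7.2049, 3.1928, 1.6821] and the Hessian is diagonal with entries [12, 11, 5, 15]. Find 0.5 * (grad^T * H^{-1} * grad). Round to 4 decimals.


Step 1: H is diagonal, so H^(-1) * g = [-0.4714, -0.655, 0.6386, 0.1121].
Step 2: g^T H^(-1) g = sum_i g_i^2 / H_ii
  = (-5.6566)^2/12 + (-7.2049)^2/11 + (3.1928)^2/5 + (1.6821)^2/15
  = 2.6664 + 4.7191 + 2.0388 + 0.1886 = 9.613
Step 3: Objective decrease = 0.5 * g^T H^(-1) g = 4.8065


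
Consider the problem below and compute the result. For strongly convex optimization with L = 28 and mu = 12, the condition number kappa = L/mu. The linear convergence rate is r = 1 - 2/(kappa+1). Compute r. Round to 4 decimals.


Step 1: Compute the condition number.
kappa = L/mu = 28/12 = 2.3333
Step 2: Compute the convergence rate.
r = 1 - 2/(kappa + 1) = 1 - 2*mu/(L + mu) = (L - mu)/(L + mu) = 16/40 = 0.4


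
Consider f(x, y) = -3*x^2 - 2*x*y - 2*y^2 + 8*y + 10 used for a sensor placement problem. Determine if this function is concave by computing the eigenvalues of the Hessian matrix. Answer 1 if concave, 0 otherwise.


The Hessian of f(x,y) = -3*x^2 - 2*x*y - 2*y^2 + 8*y + 10 is:
H = [[-6, -2], [-2, -4]]
Trace = -6 - 4 = -10
Determinant = -6*-4 - (-2)^2 = 20
Discriminant = (-10)^2 - 4*20 = 20.0
Eigenvalues: lambda_1 = -7.2361, lambda_2 = -2.7639
The function is concave.

1


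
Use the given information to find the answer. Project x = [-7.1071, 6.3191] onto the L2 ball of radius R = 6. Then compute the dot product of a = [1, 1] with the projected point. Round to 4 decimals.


Step 1: Compute ||x|| (intermediates to 6 decimals).
||x|| = sqrt((-7.1071)^2 + 6.3191^2) = 9.510094
Step 2: Project.
Since ||x|| > R, scale = R/||x|| = 6/9.510094 = 0.630909, proj(x) = scale * x
proj(x) = [-4.483933, 3.986777]
Step 3: Dot product.
a^T * proj(x) = 1*(-4.483933) + 1*3.986777 = -0.4972


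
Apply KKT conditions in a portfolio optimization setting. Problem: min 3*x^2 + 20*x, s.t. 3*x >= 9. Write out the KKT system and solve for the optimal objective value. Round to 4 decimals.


Step 1: Try lambda = 0 (constraint inactive).
x_unc = -20/(2*3) = -3.3333
Check: 3*-3.3333 = -9.9999 < 9 -- violated!
Step 2: Constraint must be active: 3*x = 9
x* = 9/3 = 3.0
lambda = (2*3*3.0 + 20)/3 = 12.6667
Step 3: Compute optimal value.
f(x*) = 3*3.0^2 + 20*3.0 = 87.0


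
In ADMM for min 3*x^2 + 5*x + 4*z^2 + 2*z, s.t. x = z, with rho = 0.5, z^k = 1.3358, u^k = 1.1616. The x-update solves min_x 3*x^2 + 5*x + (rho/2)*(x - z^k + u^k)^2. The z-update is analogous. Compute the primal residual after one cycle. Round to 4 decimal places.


ADMM iteration with rho = 0.5, z^k = 1.3358, u^k = 1.1616
Step 1: x-update.
Minimize 3*x^2 + 5*x + (0.5/2)*(x - 1.3358 + 1.1616)^2
FOC: (2*3 + 0.5)*x = -5 + 0.5*(1.3358 - 1.1616)
x^{k+1} = -0.7558
Step 2: z-update.
Minimize 4*z^2 + 2*z + (0.5/2)*(-0.7558 - z + 1.1616)^2
FOC: (2*4 + 0.5)*z = -2 + 0.5*(-0.7558 + 1.1616)
z^{k+1} = -0.2114
Step 3: u-update.
u^{k+1} = 1.1616 - 0.7558 + 0.2114 = 0.6172
Step 4: Primal residual = |-0.7558 + 0.2114| = 0.5444


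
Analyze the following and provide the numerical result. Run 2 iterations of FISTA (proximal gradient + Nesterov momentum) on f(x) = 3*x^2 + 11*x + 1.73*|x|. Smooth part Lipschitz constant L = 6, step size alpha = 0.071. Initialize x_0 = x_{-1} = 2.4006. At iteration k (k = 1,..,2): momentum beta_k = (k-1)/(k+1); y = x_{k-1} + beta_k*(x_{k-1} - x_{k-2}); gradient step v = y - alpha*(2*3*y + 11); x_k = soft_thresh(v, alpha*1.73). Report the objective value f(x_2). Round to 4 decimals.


FISTA on f(x) = 3*x^2 + 11*x + 1.73*|x|
L = 6, alpha = 0.071
Iteration 1: beta = 0.0, y = 2.4006 + 0.0*(2.4006 - 2.4006) = 2.4006
  grad(y) = 25.4036, v = y - alpha*grad = 0.5969
  prox(v) = soft_thresh(0.5969, 0.1228) = 0.4741
Iteration 2: beta = 0.3333, y = 0.4741 + 0.3333*(0.4741 - 2.4006) = -0.168
  grad(y) = 9.9917, v = y - alpha*grad = -0.8775
  prox(v) = soft_thresh(-0.8775, 0.1228) = -0.7546
f(x_2) = 3*(-0.7546)^2 + 11*(-0.7546) + 1.73*|-0.7546| = -5.287


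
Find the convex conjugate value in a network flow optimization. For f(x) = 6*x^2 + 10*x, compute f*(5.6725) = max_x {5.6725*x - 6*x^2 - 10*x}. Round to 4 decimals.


f*(y) = sup_x {y*x - a*x^2 - b*x} = sup_x {(y-b)*x - a*x^2}
FOC: (y - b) - 2a*x = 0 => x* = (y - b)/(2a)
x* = (5.6725 - 10)/(2*6) = -0.3606
f*(5.6725) = (y-b)^2/(4a) = (5.6725 - 10)^2/(4*6)
= 18.7273/24 = 0.7803


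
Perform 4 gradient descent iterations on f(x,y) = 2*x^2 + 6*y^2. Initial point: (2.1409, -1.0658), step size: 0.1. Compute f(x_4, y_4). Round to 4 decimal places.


Gradient descent on f(x,y) = 2*x^2 + 6*y^2.
Starting point: (2.1409, -1.0658), alpha = 0.1
Step 1: grad_x = 2*2*2.1409 = 8.5636, grad_y = 2*6*-1.0658 = -12.7896
  x_1 = 2.1409 - 0.1*8.5636 = 1.2845
  y_1 = -1.0658 - 0.1*-12.7896 = 0.2132
Step 2: grad_x = 2*2*1.2845 = 5.1382, grad_y = 2*6*0.2132 = 2.5579
  x_2 = 1.2845 - 0.1*5.1382 = 0.7707
  y_2 = 0.2132 - 0.1*2.5579 = -0.0426
Step 3: grad_x = 2*2*0.7707 = 3.0829, grad_y = 2*6*-0.0426 = -0.5116
  x_3 = 0.7707 - 0.1*3.0829 = 0.4624
  y_3 = -0.0426 - 0.1*-0.5116 = 0.0085
Step 4: grad_x = 2*2*0.4624 = 1.8497, grad_y = 2*6*0.0085 = 0.1023
  x_4 = 0.4624 - 0.1*1.8497 = 0.2775
  y_4 = 0.0085 - 0.1*0.1023 = -0.0017
f(0.2775, -0.0017) = 2*0.2775^2 + 6*(-0.0017)^2 = 0.154


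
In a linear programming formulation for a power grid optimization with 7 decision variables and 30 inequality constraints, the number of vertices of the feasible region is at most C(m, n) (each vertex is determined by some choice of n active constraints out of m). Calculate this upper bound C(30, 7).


Each vertex corresponds to some choice of n active constraints out of m, so the number of vertices is at most C(m, n) = m! / (n!(m-n)!).
m = 30, n = 7
Numerator: 30 * 29 * 28 * 27 * 26 * 25 * 24
Denominator: 7! = 5040
C(30, 7) = 2035800


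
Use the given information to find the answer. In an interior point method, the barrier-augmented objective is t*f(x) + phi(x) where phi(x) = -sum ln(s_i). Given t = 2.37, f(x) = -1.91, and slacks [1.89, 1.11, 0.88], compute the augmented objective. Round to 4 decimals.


Step 1: Compute log-barrier.
ln values: [0.6366, 0.1044, -0.1278]
phi = -(0.6366 + 0.1044 - 0.1278) = -0.6131
Step 2: Compute augmented objective.
t*f(x) = 2.37*-1.91 = -4.5267
Total = -4.5267 - 0.6131 = -5.1398


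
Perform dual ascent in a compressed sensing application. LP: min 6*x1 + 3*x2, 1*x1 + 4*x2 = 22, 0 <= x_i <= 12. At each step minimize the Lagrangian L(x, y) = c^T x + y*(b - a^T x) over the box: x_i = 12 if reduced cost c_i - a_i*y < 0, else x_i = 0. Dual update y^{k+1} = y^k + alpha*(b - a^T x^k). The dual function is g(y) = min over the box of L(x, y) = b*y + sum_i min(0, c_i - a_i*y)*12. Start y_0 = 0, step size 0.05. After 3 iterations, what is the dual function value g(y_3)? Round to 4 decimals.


Dual ascent for LP: min 6*x1 + 3*x2, 1*x1 + 4*x2 = 22, 0 <= x_i <= 12
Step 1: y^k = 0.0, reduced costs: (6.0, 3.0)
  x^k = (0.0, 0.0), subgradient = b - a^T x = 22.0
  y^{k+1} = 0.0 + 0.05*22.0 = 1.1
Step 2: y^k = 1.1, reduced costs: (4.9, -1.4)
  x^k = (0.0, 12.0), subgradient = b - a^T x = -26.0
  y^{k+1} = 1.1 + 0.05*-26.0 = -0.2
Step 3: y^k = -0.2, reduced costs: (6.2, 3.8)
  x^k = (0.0, 0.0), subgradient = b - a^T x = 22.0
  y^{k+1} = -0.2 + 0.05*22.0 = 0.9
Dual objective at y_3 = 0.9: reduced costs (5.1, -0.6), box minimizer x = (0.0, 12.0)
g(y_3) = b*y + (c1 - a1*y)*x1 + (c2 - a2*y)*x2 = 22*0.9 + 5.1*0.0 + (-0.6)*12.0 = 19.8 + 0.0 - 7.2 = 12.6


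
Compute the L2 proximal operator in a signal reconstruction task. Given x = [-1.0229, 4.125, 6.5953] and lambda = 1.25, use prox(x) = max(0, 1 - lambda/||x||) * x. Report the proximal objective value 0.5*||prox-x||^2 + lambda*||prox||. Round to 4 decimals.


Step 1: Compute ||x||.
||x|| = 7.846
Step 2: Compute scaling factor.
scale = max(0, 1 - 1.25/7.846) = 0.8407
Step 3: prox(x) = [-0.8599, 3.4678, 5.5446]
||prox(x)|| = 6.596
Step 4: Proximal objective.
0.5*||prox-x||^2 = 0.7813
lambda*||prox|| = 8.245
Total = 9.0263


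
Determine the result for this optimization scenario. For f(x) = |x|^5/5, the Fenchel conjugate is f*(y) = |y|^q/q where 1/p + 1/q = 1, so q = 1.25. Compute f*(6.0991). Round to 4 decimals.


The conjugate exponent q satisfies 1/p + 1/q = 1.
p = 5, so q = 5/(5 - 1) = 1.25
|y|^q = 6.0991^1.25 = 9.5848
f*(6.0991) = 9.5848 / 1.25 = 7.6678


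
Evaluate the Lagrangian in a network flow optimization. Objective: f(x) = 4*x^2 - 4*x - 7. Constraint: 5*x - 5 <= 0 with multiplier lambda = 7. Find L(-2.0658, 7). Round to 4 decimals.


Step 1: Evaluate f(x).
f(-2.0658) = 4*(-2.0658)^2 - 4*(-2.0658) - 7 = 18.3333
Step 2: Evaluate g(x).
g(-2.0658) = 5*-2.0658 - 5 = -15.329
Step 3: Compute Lagrangian.
L = 18.3333 + 7*-15.329 = -88.9697


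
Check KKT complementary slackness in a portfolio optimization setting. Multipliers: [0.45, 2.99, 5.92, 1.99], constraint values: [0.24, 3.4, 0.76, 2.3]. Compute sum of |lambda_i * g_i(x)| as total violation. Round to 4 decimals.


KKT complementary slackness check:
lambda_1 * g_1 = 0.45 * 0.24 = 0.108
lambda_2 * g_2 = 2.99 * 3.4 = 10.166
lambda_3 * g_3 = 5.92 * 0.76 = 4.4992
lambda_4 * g_4 = 1.99 * 2.3 = 4.577
Total violation = 0.108 + 10.166 + 4.4992 + 4.577 = 19.3502


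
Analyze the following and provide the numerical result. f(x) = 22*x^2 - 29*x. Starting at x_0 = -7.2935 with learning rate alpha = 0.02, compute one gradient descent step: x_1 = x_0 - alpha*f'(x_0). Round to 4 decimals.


We compute the gradient at x_0 and apply the update.
f'(x) = 44*x - 29
f'(-7.2935) = 44*-7.2935 - 29 = -349.914
x_1 = -7.2935 - 0.02*-349.914 = -0.2952


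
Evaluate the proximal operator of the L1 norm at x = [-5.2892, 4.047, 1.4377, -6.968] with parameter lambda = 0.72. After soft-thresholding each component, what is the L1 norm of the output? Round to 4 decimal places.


Soft-thresholding with lambda = 0.72:
prox(-5.2892) = sign(-5.2892)*max(|-5.2892| - 0.72, 0) = -4.5692
prox(4.047) = sign(4.047)*max(|4.047| - 0.72, 0) = 3.327
prox(1.4377) = sign(1.4377)*max(|1.4377| - 0.72, 0) = 0.7177
prox(-6.968) = sign(-6.968)*max(|-6.968| - 0.72, 0) = -6.248
prox(x) = [-4.5692, 3.327, 0.7177, -6.248]
||prox(x)||_1 = 4.5692 + 3.327 + 0.7177 + 6.248 = 14.8619


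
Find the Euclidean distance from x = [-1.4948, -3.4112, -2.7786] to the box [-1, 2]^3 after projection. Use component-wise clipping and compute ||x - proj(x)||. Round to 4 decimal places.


Project each component onto [-1, 2].
clip(-1.4948) = -1.0, clip(-3.4112) = -1.0, clip(-2.7786) = -1.0
Projection = [-1.0, -1.0, -1.0]
Squared diffs: [0.2448, 5.8139, 3.1634]
Distance = sqrt(9.2221) = 3.0368


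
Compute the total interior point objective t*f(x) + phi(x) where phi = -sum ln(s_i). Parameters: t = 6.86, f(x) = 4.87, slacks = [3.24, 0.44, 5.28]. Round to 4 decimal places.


Step 1: Compute log-barrier.
ln values: [1.1756, -0.821, 1.6639]
phi = -(1.1756 - 0.821 + 1.6639) = -2.0185
Step 2: Compute augmented objective.
t*f(x) = 6.86*4.87 = 33.4082
Total = 33.4082 - 2.0185 = 31.3897


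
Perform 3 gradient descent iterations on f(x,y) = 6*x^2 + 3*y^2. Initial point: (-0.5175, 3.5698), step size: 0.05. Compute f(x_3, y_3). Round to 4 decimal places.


Gradient descent on f(x,y) = 6*x^2 + 3*y^2.
Starting point: (-0.5175, 3.5698), alpha = 0.05
Step 1: grad_x = 2*6*-0.5175 = -6.21, grad_y = 2*3*3.5698 = 21.4188
  x_1 = -0.5175 - 0.05*-6.21 = -0.207
  y_1 = 3.5698 - 0.05*21.4188 = 2.4989
Step 2: grad_x = 2*6*-0.207 = -2.484, grad_y = 2*3*2.4989 = 14.9932
  x_2 = -0.207 - 0.05*-2.484 = -0.0828
  y_2 = 2.4989 - 0.05*14.9932 = 1.7492
Step 3: grad_x = 2*6*-0.0828 = -0.9936, grad_y = 2*3*1.7492 = 10.4952
  x_3 = -0.0828 - 0.05*-0.9936 = -0.0331
  y_3 = 1.7492 - 0.05*10.4952 = 1.2244
f(-0.0331, 1.2244) = 6*(-0.0331)^2 + 3*1.2244^2 = 4.5044


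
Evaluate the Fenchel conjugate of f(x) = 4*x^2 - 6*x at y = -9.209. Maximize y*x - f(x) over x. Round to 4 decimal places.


f*(y) = sup_x {y*x - a*x^2 - b*x} = sup_x {(y-b)*x - a*x^2}
FOC: (y - b) - 2a*x = 0 => x* = (y - b)/(2a)
x* = (-9.209 + 6)/(2*4) = -0.4011
f*(-9.209) = (y-b)^2/(4a) = (-9.209 + 6)^2/(4*4)
= 10.2977/16 = 0.6436


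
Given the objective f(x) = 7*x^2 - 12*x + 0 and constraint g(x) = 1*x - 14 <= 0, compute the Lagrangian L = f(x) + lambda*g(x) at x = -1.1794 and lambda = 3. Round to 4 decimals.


Step 1: Evaluate f(x).
f(-1.1794) = 7*(-1.1794)^2 - 12*(-1.1794) + 0 = 23.8897
Step 2: Evaluate g(x).
g(-1.1794) = 1*-1.1794 - 14 = -15.1794
Step 3: Compute Lagrangian.
L = 23.8897 + 3*-15.1794 = -21.6485


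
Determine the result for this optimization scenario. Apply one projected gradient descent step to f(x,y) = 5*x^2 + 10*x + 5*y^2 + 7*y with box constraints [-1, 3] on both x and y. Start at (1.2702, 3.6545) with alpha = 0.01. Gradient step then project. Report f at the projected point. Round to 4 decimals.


Step 1: Compute gradient at (1.2702, 3.6545).
grad_x = 2*5*1.2702 + 10 = 22.702
grad_y = 2*5*3.6545 + 7 = 43.545
Step 2: Gradient step.
x_raw = 1.2702 - 0.01*22.702 = 1.0432
y_raw = 3.6545 - 0.01*43.545 = 3.2191
Step 3: Project onto [-1, 3].
x_proj = clip(1.0432) = 1.0432
y_proj = clip(3.2191) = 3.0
Step 4: Evaluate f.
f(1.0432, 3.0) = 81.8729


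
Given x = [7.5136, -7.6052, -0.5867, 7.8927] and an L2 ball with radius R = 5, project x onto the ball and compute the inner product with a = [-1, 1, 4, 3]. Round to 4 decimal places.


Step 1: Compute ||x|| (intermediates to 6 decimals).
||x|| = sqrt(7.5136^2 + (-7.6052)^2 + (-0.5867)^2 + 7.8927^2) = 13.301586
Step 2: Project.
Since ||x|| > R, scale = R/||x|| = 5/13.301586 = 0.375895, proj(x) = scale * x
proj(x) = [2.824325, -2.858757, -0.220538, 2.966826]
Step 3: Dot product.
a^T * proj(x) = -1*2.824325 + 1*(-2.858757) + 4*(-0.220538) + 3*2.966826 = 2.3352


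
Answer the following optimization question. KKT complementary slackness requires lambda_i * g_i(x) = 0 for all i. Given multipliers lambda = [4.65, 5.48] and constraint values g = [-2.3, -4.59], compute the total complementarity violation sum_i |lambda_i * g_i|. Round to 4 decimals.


KKT complementary slackness check:
lambda_1 * g_1 = 4.65 * -2.3 = -10.695
lambda_2 * g_2 = 5.48 * -4.59 = -25.1532
Total violation = 10.695 + 25.1532 = 35.8482


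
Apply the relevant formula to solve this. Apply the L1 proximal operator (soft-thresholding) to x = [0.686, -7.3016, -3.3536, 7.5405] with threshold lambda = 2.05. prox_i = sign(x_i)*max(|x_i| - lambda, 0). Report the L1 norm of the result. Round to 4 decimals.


Soft-thresholding with lambda = 2.05:
prox(0.686) = sign(0.686)*max(|0.686| - 2.05, 0) = 0.0
prox(-7.3016) = sign(-7.3016)*max(|-7.3016| - 2.05, 0) = -5.2516
prox(-3.3536) = sign(-3.3536)*max(|-3.3536| - 2.05, 0) = -1.3036
prox(7.5405) = sign(7.5405)*max(|7.5405| - 2.05, 0) = 5.4905
prox(x) = [0.0, -5.2516, -1.3036, 5.4905]
||prox(x)||_1 = 0.0 + 5.2516 + 1.3036 + 5.4905 = 12.0457


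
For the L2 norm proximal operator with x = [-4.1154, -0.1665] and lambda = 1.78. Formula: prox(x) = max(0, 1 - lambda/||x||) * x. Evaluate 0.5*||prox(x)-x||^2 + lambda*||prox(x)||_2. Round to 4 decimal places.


Step 1: Compute ||x||.
||x|| = 4.1188
Step 2: Compute scaling factor.
scale = max(0, 1 - 1.78/4.1188) = 0.5678
Step 3: prox(x) = [-2.3369, -0.0945]
||prox(x)|| = 2.3388
Step 4: Proximal objective.
0.5*||prox-x||^2 = 1.5842
lambda*||prox|| = 4.1631
Total = 5.7472


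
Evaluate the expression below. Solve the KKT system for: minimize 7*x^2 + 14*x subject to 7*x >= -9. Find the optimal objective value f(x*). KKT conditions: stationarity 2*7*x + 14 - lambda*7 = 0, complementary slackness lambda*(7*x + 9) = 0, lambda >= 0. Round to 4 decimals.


Step 1: Try lambda = 0 (constraint inactive).
Stationarity: 2*7*x + 14 = 0
x* = -14/(2*7) = -1.0
Check constraint: 7*-1.0 = -7.0 >= -9 -- satisfied.
Step 2: Compute optimal value.
f(x*) = 7*(-1.0)^2 + 14*(-1.0) = -7.0


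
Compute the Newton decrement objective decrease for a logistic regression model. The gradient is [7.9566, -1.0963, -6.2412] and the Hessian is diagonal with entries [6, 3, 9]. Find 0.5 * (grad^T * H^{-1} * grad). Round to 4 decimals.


Step 1: H is diagonal, so H^(-1) * g = [1.3261, -0.3654, -0.6935].
Step 2: g^T H^(-1) g = sum_i g_i^2 / H_ii
  = (7.9566)^2/6 + (-1.0963)^2/3 + (-6.2412)^2/9
  = 10.5512 + 0.4006 + 4.3281 = 15.2799
Step 3: Objective decrease = 0.5 * g^T H^(-1) g = 7.64


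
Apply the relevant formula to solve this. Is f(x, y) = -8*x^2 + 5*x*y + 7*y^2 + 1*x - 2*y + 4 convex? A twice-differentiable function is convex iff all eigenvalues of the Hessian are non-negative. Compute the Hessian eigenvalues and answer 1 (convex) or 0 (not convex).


The Hessian of f(x,y) = -8*x^2 + 5*x*y + 7*y^2 + 1*x - 2*y + 4 is:
H = [[-16, 5], [5, 14]]
Trace = -16 + 14 = -2
Determinant = -16*14 - (5)^2 = -249
Discriminant = (-2)^2 - 4*-249 = 1000.0
Eigenvalues: lambda_1 = -16.8114, lambda_2 = 14.8114
The function is not convex.

0
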